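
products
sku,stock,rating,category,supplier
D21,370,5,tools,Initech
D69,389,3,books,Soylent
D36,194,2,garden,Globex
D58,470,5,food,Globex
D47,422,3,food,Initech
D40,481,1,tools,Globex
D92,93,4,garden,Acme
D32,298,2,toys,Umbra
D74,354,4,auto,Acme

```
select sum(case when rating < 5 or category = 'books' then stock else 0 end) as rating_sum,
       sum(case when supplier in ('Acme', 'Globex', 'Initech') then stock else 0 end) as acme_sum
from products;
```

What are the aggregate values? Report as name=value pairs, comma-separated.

rating_sum=2231, acme_sum=2384

[rating_sum: rating < 5 or category = 'books']
sku=D21: ✗
sku=D69: ✓ → 389
sku=D36: ✓ → 194
sku=D58: ✗
sku=D47: ✓ → 422
sku=D40: ✓ → 481
sku=D92: ✓ → 93
sku=D32: ✓ → 298
sku=D74: ✓ → 354
rating_sum = 389 + 194 + 422 + 481 + 93 + 298 + 354 = 2231
—
[acme_sum: supplier in ('Acme', 'Globex', 'Initech')]
sku=D21: ✓ → 370
sku=D69: ✗
sku=D36: ✓ → 194
sku=D58: ✓ → 470
sku=D47: ✓ → 422
sku=D40: ✓ → 481
sku=D92: ✓ → 93
sku=D32: ✗
sku=D74: ✓ → 354
acme_sum = 370 + 194 + 470 + 422 + 481 + 93 + 354 = 2384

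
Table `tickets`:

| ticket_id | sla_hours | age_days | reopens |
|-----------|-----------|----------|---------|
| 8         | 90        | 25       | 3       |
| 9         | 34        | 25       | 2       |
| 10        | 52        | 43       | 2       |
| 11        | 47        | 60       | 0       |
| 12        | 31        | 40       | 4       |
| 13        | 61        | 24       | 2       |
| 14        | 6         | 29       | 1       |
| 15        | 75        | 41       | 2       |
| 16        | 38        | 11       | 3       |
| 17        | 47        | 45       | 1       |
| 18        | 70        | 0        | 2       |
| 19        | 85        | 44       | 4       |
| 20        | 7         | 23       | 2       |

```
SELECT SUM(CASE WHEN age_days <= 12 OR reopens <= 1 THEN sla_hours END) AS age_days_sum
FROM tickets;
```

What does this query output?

208

ticket_id=8: ✗
ticket_id=9: ✗
ticket_id=10: ✗
ticket_id=11: ✓ → 47
ticket_id=12: ✗
ticket_id=13: ✗
ticket_id=14: ✓ → 6
ticket_id=15: ✗
ticket_id=16: ✓ → 38
ticket_id=17: ✓ → 47
ticket_id=18: ✓ → 70
ticket_id=19: ✗
ticket_id=20: ✗
age_days_sum = 47 + 6 + 38 + 47 + 70 = 208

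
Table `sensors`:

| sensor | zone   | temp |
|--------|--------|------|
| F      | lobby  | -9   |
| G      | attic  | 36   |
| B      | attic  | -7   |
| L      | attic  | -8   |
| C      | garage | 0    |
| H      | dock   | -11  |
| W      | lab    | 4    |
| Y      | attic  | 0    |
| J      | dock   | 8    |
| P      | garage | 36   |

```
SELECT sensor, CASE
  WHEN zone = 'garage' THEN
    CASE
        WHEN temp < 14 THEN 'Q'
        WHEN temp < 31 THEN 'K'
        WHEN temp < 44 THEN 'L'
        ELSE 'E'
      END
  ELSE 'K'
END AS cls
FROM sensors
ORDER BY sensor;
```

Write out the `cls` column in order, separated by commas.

sensor=B: zone='attic' → outer ELSE → K
sensor=C: zone='garage' → inner[temp < 14] → Q
sensor=F: zone='lobby' → outer ELSE → K
sensor=G: zone='attic' → outer ELSE → K
sensor=H: zone='dock' → outer ELSE → K
sensor=J: zone='dock' → outer ELSE → K
sensor=L: zone='attic' → outer ELSE → K
sensor=P: zone='garage' → inner[temp < 44] → L
sensor=W: zone='lab' → outer ELSE → K
sensor=Y: zone='attic' → outer ELSE → K

K, Q, K, K, K, K, K, L, K, K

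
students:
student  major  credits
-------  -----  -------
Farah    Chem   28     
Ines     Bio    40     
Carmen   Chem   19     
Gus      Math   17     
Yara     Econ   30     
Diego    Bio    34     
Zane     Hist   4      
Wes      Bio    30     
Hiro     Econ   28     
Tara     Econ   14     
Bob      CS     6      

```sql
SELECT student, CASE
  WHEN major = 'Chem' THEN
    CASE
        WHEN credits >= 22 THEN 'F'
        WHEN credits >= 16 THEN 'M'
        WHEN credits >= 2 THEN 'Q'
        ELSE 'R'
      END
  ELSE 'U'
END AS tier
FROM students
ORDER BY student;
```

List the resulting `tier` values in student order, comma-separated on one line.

student=Bob: major='CS' → outer ELSE → U
student=Carmen: major='Chem' → inner[credits >= 16] → M
student=Diego: major='Bio' → outer ELSE → U
student=Farah: major='Chem' → inner[credits >= 22] → F
student=Gus: major='Math' → outer ELSE → U
student=Hiro: major='Econ' → outer ELSE → U
student=Ines: major='Bio' → outer ELSE → U
student=Tara: major='Econ' → outer ELSE → U
student=Wes: major='Bio' → outer ELSE → U
student=Yara: major='Econ' → outer ELSE → U
student=Zane: major='Hist' → outer ELSE → U

U, M, U, F, U, U, U, U, U, U, U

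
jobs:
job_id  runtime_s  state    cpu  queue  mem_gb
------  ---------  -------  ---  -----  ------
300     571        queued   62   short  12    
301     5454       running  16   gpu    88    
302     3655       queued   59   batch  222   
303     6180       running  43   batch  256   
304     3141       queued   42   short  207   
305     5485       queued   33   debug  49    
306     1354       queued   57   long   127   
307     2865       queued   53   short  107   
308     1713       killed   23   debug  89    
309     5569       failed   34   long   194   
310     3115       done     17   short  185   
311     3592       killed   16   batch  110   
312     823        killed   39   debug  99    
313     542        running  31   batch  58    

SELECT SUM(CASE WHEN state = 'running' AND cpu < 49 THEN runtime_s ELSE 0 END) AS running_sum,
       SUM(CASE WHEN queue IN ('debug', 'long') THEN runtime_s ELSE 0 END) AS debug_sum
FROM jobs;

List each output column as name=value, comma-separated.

[running_sum: state = 'running' AND cpu < 49]
job_id=300: ✗
job_id=301: ✓ → 5454
job_id=302: ✗
job_id=303: ✓ → 6180
job_id=304: ✗
job_id=305: ✗
job_id=306: ✗
job_id=307: ✗
job_id=308: ✗
job_id=309: ✗
job_id=310: ✗
job_id=311: ✗
job_id=312: ✗
job_id=313: ✓ → 542
running_sum = 5454 + 6180 + 542 = 12176
—
[debug_sum: queue IN ('debug', 'long')]
job_id=300: ✗
job_id=301: ✗
job_id=302: ✗
job_id=303: ✗
job_id=304: ✗
job_id=305: ✓ → 5485
job_id=306: ✓ → 1354
job_id=307: ✗
job_id=308: ✓ → 1713
job_id=309: ✓ → 5569
job_id=310: ✗
job_id=311: ✗
job_id=312: ✓ → 823
job_id=313: ✗
debug_sum = 5485 + 1354 + 1713 + 5569 + 823 = 14944

running_sum=12176, debug_sum=14944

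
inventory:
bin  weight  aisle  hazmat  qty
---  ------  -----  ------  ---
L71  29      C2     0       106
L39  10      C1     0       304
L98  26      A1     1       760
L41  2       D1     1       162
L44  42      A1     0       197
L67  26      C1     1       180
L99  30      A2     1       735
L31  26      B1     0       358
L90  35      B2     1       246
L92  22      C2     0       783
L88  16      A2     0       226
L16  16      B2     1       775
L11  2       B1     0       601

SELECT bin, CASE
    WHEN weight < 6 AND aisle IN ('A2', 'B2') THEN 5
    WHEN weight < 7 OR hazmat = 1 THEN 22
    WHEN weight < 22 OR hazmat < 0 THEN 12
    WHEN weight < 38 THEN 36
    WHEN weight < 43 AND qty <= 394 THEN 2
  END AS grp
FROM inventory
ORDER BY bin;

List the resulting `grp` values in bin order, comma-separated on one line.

22, 22, 36, 12, 22, 2, 22, 36, 12, 22, 36, 22, 22

bin=L11: weight < 7 OR hazmat = 1 → 22
bin=L16: weight < 7 OR hazmat = 1 → 22
bin=L31: weight < 38 → 36
bin=L39: weight < 22 OR hazmat < 0 → 12
bin=L41: weight < 7 OR hazmat = 1 → 22
bin=L44: weight < 43 AND qty <= 394 → 2
bin=L67: weight < 7 OR hazmat = 1 → 22
bin=L71: weight < 38 → 36
bin=L88: weight < 22 OR hazmat < 0 → 12
bin=L90: weight < 7 OR hazmat = 1 → 22
bin=L92: weight < 38 → 36
bin=L98: weight < 7 OR hazmat = 1 → 22
bin=L99: weight < 7 OR hazmat = 1 → 22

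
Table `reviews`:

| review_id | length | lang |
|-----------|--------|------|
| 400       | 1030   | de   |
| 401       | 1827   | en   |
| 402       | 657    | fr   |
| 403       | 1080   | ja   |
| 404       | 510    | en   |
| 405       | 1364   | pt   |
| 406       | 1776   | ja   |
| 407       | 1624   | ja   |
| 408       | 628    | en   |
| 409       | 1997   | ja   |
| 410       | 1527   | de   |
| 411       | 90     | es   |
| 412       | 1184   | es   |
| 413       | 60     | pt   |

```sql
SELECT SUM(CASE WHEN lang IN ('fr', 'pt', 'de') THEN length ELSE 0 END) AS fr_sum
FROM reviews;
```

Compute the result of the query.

review_id=400: ✓ → 1030
review_id=401: ✗
review_id=402: ✓ → 657
review_id=403: ✗
review_id=404: ✗
review_id=405: ✓ → 1364
review_id=406: ✗
review_id=407: ✗
review_id=408: ✗
review_id=409: ✗
review_id=410: ✓ → 1527
review_id=411: ✗
review_id=412: ✗
review_id=413: ✓ → 60
fr_sum = 1030 + 657 + 1364 + 1527 + 60 = 4638

4638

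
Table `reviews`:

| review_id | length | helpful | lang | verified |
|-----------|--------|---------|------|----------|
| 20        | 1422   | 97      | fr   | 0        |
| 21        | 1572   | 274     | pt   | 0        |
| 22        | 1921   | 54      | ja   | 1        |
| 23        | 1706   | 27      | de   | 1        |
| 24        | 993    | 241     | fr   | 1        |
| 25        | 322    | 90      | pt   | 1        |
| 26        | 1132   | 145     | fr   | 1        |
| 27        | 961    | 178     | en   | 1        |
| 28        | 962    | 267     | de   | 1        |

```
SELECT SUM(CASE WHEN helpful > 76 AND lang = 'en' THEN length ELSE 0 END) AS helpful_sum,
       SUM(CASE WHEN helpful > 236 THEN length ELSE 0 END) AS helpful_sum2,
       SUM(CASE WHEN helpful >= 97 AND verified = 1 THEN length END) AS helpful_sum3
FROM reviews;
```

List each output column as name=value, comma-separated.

[helpful_sum: helpful > 76 AND lang = 'en']
review_id=20: ✗
review_id=21: ✗
review_id=22: ✗
review_id=23: ✗
review_id=24: ✗
review_id=25: ✗
review_id=26: ✗
review_id=27: ✓ → 961
review_id=28: ✗
helpful_sum = 961
—
[helpful_sum2: helpful > 236]
review_id=20: ✗
review_id=21: ✓ → 1572
review_id=22: ✗
review_id=23: ✗
review_id=24: ✓ → 993
review_id=25: ✗
review_id=26: ✗
review_id=27: ✗
review_id=28: ✓ → 962
helpful_sum2 = 1572 + 993 + 962 = 3527
—
[helpful_sum3: helpful >= 97 AND verified = 1]
review_id=20: ✗
review_id=21: ✗
review_id=22: ✗
review_id=23: ✗
review_id=24: ✓ → 993
review_id=25: ✗
review_id=26: ✓ → 1132
review_id=27: ✓ → 961
review_id=28: ✓ → 962
helpful_sum3 = 993 + 1132 + 961 + 962 = 4048

helpful_sum=961, helpful_sum2=3527, helpful_sum3=4048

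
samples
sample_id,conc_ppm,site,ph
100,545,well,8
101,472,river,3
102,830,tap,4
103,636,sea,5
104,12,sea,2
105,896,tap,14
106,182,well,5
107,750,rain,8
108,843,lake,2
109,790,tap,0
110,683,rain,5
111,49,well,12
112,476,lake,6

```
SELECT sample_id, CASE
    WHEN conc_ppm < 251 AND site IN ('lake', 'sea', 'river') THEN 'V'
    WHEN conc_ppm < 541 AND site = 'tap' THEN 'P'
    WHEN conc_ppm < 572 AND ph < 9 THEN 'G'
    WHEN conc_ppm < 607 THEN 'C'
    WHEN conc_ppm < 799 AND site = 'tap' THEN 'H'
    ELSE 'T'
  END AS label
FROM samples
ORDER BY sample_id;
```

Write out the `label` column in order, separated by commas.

sample_id=100: conc_ppm < 572 AND ph < 9 → G
sample_id=101: conc_ppm < 572 AND ph < 9 → G
sample_id=102: ELSE → T
sample_id=103: ELSE → T
sample_id=104: conc_ppm < 251 AND site IN ('lake', 'sea', 'river') → V
sample_id=105: ELSE → T
sample_id=106: conc_ppm < 572 AND ph < 9 → G
sample_id=107: ELSE → T
sample_id=108: ELSE → T
sample_id=109: conc_ppm < 799 AND site = 'tap' → H
sample_id=110: ELSE → T
sample_id=111: conc_ppm < 607 → C
sample_id=112: conc_ppm < 572 AND ph < 9 → G

G, G, T, T, V, T, G, T, T, H, T, C, G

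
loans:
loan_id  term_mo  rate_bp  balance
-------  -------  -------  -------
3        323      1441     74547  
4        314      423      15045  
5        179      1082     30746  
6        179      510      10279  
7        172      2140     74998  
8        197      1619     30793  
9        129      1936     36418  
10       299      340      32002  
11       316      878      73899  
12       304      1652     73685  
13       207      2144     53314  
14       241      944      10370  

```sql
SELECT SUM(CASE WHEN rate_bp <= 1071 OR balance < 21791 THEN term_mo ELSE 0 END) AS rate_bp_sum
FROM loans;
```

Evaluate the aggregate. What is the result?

1349

loan_id=3: ✗
loan_id=4: ✓ → 314
loan_id=5: ✗
loan_id=6: ✓ → 179
loan_id=7: ✗
loan_id=8: ✗
loan_id=9: ✗
loan_id=10: ✓ → 299
loan_id=11: ✓ → 316
loan_id=12: ✗
loan_id=13: ✗
loan_id=14: ✓ → 241
rate_bp_sum = 314 + 179 + 299 + 316 + 241 = 1349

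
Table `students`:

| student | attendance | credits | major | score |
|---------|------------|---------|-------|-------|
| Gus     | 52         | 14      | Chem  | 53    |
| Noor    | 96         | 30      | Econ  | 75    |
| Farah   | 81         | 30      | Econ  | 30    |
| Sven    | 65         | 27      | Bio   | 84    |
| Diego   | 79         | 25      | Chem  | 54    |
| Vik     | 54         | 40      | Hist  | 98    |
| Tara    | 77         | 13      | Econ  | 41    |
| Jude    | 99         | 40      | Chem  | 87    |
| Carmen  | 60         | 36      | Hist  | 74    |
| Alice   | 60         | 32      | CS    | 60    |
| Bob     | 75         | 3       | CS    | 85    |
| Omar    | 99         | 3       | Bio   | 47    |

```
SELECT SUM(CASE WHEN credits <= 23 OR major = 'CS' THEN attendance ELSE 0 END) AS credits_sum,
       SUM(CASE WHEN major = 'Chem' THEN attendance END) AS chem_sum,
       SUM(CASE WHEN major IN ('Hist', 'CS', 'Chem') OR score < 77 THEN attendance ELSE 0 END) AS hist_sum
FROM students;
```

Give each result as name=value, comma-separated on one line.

[credits_sum: credits <= 23 OR major = 'CS']
student=Gus: ✓ → 52
student=Noor: ✗
student=Farah: ✗
student=Sven: ✗
student=Diego: ✗
student=Vik: ✗
student=Tara: ✓ → 77
student=Jude: ✗
student=Carmen: ✗
student=Alice: ✓ → 60
student=Bob: ✓ → 75
student=Omar: ✓ → 99
credits_sum = 52 + 77 + 60 + 75 + 99 = 363
—
[chem_sum: major = 'Chem']
student=Gus: ✓ → 52
student=Noor: ✗
student=Farah: ✗
student=Sven: ✗
student=Diego: ✓ → 79
student=Vik: ✗
student=Tara: ✗
student=Jude: ✓ → 99
student=Carmen: ✗
student=Alice: ✗
student=Bob: ✗
student=Omar: ✗
chem_sum = 52 + 79 + 99 = 230
—
[hist_sum: major IN ('Hist', 'CS', 'Chem') OR score < 77]
student=Gus: ✓ → 52
student=Noor: ✓ → 96
student=Farah: ✓ → 81
student=Sven: ✗
student=Diego: ✓ → 79
student=Vik: ✓ → 54
student=Tara: ✓ → 77
student=Jude: ✓ → 99
student=Carmen: ✓ → 60
student=Alice: ✓ → 60
student=Bob: ✓ → 75
student=Omar: ✓ → 99
hist_sum = 52 + 96 + 81 + 79 + 54 + 77 + 99 + 60 + 60 + 75 + 99 = 832

credits_sum=363, chem_sum=230, hist_sum=832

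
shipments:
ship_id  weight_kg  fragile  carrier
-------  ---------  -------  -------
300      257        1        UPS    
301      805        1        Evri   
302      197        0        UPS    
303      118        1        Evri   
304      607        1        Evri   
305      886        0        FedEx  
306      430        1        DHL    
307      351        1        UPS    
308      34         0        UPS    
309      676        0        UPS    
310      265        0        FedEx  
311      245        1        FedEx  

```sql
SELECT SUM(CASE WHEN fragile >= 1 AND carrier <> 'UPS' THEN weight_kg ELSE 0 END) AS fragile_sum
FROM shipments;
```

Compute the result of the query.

ship_id=300: ✗
ship_id=301: ✓ → 805
ship_id=302: ✗
ship_id=303: ✓ → 118
ship_id=304: ✓ → 607
ship_id=305: ✗
ship_id=306: ✓ → 430
ship_id=307: ✗
ship_id=308: ✗
ship_id=309: ✗
ship_id=310: ✗
ship_id=311: ✓ → 245
fragile_sum = 805 + 118 + 607 + 430 + 245 = 2205

2205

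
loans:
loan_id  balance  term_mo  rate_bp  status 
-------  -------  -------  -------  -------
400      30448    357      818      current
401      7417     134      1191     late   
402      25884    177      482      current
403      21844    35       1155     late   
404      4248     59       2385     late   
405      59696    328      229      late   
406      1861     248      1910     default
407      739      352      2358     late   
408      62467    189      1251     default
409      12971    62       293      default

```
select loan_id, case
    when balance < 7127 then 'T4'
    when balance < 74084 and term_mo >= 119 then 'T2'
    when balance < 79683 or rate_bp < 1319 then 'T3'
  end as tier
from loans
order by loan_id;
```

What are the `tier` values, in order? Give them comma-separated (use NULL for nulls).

T2, T2, T2, T3, T4, T2, T4, T4, T2, T3

loan_id=400: balance < 74084 and term_mo >= 119 → T2
loan_id=401: balance < 74084 and term_mo >= 119 → T2
loan_id=402: balance < 74084 and term_mo >= 119 → T2
loan_id=403: balance < 79683 or rate_bp < 1319 → T3
loan_id=404: balance < 7127 → T4
loan_id=405: balance < 74084 and term_mo >= 119 → T2
loan_id=406: balance < 7127 → T4
loan_id=407: balance < 7127 → T4
loan_id=408: balance < 74084 and term_mo >= 119 → T2
loan_id=409: balance < 79683 or rate_bp < 1319 → T3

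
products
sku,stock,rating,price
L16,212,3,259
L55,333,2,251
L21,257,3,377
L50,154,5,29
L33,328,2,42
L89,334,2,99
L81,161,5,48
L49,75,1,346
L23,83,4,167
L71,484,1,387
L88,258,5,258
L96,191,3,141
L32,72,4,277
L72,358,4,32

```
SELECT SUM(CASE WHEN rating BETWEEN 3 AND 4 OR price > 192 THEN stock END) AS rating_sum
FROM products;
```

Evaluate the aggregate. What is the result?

2323

sku=L16: ✓ → 212
sku=L55: ✓ → 333
sku=L21: ✓ → 257
sku=L50: ✗
sku=L33: ✗
sku=L89: ✗
sku=L81: ✗
sku=L49: ✓ → 75
sku=L23: ✓ → 83
sku=L71: ✓ → 484
sku=L88: ✓ → 258
sku=L96: ✓ → 191
sku=L32: ✓ → 72
sku=L72: ✓ → 358
rating_sum = 212 + 333 + 257 + 75 + 83 + 484 + 258 + 191 + 72 + 358 = 2323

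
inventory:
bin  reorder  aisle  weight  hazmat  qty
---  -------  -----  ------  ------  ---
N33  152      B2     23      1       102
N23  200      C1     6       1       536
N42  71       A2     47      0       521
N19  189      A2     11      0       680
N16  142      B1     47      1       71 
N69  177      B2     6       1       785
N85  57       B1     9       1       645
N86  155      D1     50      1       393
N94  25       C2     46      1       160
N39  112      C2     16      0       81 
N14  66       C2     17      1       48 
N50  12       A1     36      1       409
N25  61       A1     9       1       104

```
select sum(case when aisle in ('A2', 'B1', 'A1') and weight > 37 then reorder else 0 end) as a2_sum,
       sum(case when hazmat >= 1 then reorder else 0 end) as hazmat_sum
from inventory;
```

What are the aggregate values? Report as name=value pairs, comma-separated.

[a2_sum: aisle in ('A2', 'B1', 'A1') and weight > 37]
bin=N33: ✗
bin=N23: ✗
bin=N42: ✓ → 71
bin=N19: ✗
bin=N16: ✓ → 142
bin=N69: ✗
bin=N85: ✗
bin=N86: ✗
bin=N94: ✗
bin=N39: ✗
bin=N14: ✗
bin=N50: ✗
bin=N25: ✗
a2_sum = 71 + 142 = 213
—
[hazmat_sum: hazmat >= 1]
bin=N33: ✓ → 152
bin=N23: ✓ → 200
bin=N42: ✗
bin=N19: ✗
bin=N16: ✓ → 142
bin=N69: ✓ → 177
bin=N85: ✓ → 57
bin=N86: ✓ → 155
bin=N94: ✓ → 25
bin=N39: ✗
bin=N14: ✓ → 66
bin=N50: ✓ → 12
bin=N25: ✓ → 61
hazmat_sum = 152 + 200 + 142 + 177 + 57 + 155 + 25 + 66 + 12 + 61 = 1047

a2_sum=213, hazmat_sum=1047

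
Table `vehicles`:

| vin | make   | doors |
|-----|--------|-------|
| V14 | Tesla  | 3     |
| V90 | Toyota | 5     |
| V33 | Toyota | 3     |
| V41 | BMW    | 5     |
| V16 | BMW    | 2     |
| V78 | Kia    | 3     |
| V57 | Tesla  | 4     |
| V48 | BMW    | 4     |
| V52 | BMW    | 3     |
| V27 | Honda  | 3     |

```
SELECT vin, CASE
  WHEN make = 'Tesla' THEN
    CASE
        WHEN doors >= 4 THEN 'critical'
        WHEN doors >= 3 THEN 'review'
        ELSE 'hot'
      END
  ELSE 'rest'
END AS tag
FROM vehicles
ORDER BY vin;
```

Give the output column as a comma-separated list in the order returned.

review, rest, rest, rest, rest, rest, rest, critical, rest, rest

vin=V14: make='Tesla' → inner[doors >= 3] → review
vin=V16: make='BMW' → outer ELSE → rest
vin=V27: make='Honda' → outer ELSE → rest
vin=V33: make='Toyota' → outer ELSE → rest
vin=V41: make='BMW' → outer ELSE → rest
vin=V48: make='BMW' → outer ELSE → rest
vin=V52: make='BMW' → outer ELSE → rest
vin=V57: make='Tesla' → inner[doors >= 4] → critical
vin=V78: make='Kia' → outer ELSE → rest
vin=V90: make='Toyota' → outer ELSE → rest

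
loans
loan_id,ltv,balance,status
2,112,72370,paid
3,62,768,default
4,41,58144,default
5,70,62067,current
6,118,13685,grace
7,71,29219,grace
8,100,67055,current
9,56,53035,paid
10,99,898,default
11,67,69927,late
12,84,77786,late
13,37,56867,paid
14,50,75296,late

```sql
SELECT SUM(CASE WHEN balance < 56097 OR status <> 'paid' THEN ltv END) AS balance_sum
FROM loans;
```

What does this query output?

loan_id=2: ✗
loan_id=3: ✓ → 62
loan_id=4: ✓ → 41
loan_id=5: ✓ → 70
loan_id=6: ✓ → 118
loan_id=7: ✓ → 71
loan_id=8: ✓ → 100
loan_id=9: ✓ → 56
loan_id=10: ✓ → 99
loan_id=11: ✓ → 67
loan_id=12: ✓ → 84
loan_id=13: ✗
loan_id=14: ✓ → 50
balance_sum = 62 + 41 + 70 + 118 + 71 + 100 + 56 + 99 + 67 + 84 + 50 = 818

818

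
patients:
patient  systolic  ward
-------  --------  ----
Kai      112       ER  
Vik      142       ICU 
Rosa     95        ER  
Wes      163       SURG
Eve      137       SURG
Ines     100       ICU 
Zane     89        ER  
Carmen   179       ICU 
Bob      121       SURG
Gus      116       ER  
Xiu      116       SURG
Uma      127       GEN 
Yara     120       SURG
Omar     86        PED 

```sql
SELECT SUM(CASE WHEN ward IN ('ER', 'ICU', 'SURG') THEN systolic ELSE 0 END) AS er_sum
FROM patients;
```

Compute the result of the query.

1490

patient=Kai: ✓ → 112
patient=Vik: ✓ → 142
patient=Rosa: ✓ → 95
patient=Wes: ✓ → 163
patient=Eve: ✓ → 137
patient=Ines: ✓ → 100
patient=Zane: ✓ → 89
patient=Carmen: ✓ → 179
patient=Bob: ✓ → 121
patient=Gus: ✓ → 116
patient=Xiu: ✓ → 116
patient=Uma: ✗
patient=Yara: ✓ → 120
patient=Omar: ✗
er_sum = 112 + 142 + 95 + 163 + 137 + 100 + 89 + 179 + 121 + 116 + 116 + 120 = 1490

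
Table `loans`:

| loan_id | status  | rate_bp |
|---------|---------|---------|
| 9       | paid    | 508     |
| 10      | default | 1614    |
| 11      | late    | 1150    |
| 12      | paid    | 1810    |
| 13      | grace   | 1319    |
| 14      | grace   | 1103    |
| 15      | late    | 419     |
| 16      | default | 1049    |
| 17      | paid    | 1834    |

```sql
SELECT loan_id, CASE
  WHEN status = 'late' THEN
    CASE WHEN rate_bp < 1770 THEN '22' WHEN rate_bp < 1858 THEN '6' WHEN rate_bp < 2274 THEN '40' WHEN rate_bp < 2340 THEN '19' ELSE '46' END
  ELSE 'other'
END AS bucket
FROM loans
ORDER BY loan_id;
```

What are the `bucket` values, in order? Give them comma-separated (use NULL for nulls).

other, other, 22, other, other, other, 22, other, other

loan_id=9: status='paid' → outer ELSE → other
loan_id=10: status='default' → outer ELSE → other
loan_id=11: status='late' → inner[rate_bp < 1770] → 22
loan_id=12: status='paid' → outer ELSE → other
loan_id=13: status='grace' → outer ELSE → other
loan_id=14: status='grace' → outer ELSE → other
loan_id=15: status='late' → inner[rate_bp < 1770] → 22
loan_id=16: status='default' → outer ELSE → other
loan_id=17: status='paid' → outer ELSE → other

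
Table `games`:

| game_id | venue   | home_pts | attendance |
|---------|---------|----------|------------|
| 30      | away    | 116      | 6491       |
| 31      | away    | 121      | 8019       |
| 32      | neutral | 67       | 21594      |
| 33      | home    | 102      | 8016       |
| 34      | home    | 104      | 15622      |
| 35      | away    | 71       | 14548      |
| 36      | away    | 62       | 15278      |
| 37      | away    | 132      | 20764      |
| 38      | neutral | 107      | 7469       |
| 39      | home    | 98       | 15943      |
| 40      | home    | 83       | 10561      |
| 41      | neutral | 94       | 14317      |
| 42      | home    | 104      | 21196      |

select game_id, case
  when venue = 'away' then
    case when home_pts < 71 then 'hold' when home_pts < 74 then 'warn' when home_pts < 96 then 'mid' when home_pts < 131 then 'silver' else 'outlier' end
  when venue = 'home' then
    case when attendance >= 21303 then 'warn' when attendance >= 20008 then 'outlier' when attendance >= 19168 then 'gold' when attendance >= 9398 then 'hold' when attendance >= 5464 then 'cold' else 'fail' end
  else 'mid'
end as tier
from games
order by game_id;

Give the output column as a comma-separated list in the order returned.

game_id=30: venue='away' → inner[home_pts < 131] → silver
game_id=31: venue='away' → inner[home_pts < 131] → silver
game_id=32: venue='neutral' → outer ELSE → mid
game_id=33: venue='home' → inner[attendance >= 5464] → cold
game_id=34: venue='home' → inner[attendance >= 9398] → hold
game_id=35: venue='away' → inner[home_pts < 74] → warn
game_id=36: venue='away' → inner[home_pts < 71] → hold
game_id=37: venue='away' → inner[ELSE] → outlier
game_id=38: venue='neutral' → outer ELSE → mid
game_id=39: venue='home' → inner[attendance >= 9398] → hold
game_id=40: venue='home' → inner[attendance >= 9398] → hold
game_id=41: venue='neutral' → outer ELSE → mid
game_id=42: venue='home' → inner[attendance >= 20008] → outlier

silver, silver, mid, cold, hold, warn, hold, outlier, mid, hold, hold, mid, outlier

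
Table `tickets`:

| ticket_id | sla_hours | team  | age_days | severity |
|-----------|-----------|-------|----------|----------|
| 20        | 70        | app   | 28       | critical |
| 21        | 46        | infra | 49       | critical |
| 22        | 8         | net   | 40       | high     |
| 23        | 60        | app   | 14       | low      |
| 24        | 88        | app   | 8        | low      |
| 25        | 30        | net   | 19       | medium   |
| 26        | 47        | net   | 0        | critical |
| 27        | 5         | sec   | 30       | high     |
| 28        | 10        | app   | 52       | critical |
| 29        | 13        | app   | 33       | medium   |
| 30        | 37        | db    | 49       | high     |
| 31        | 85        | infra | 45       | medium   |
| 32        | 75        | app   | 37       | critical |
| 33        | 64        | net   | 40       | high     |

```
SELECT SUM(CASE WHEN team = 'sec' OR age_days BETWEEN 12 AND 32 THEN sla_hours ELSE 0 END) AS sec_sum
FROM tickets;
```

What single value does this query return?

165

ticket_id=20: ✓ → 70
ticket_id=21: ✗
ticket_id=22: ✗
ticket_id=23: ✓ → 60
ticket_id=24: ✗
ticket_id=25: ✓ → 30
ticket_id=26: ✗
ticket_id=27: ✓ → 5
ticket_id=28: ✗
ticket_id=29: ✗
ticket_id=30: ✗
ticket_id=31: ✗
ticket_id=32: ✗
ticket_id=33: ✗
sec_sum = 70 + 60 + 30 + 5 = 165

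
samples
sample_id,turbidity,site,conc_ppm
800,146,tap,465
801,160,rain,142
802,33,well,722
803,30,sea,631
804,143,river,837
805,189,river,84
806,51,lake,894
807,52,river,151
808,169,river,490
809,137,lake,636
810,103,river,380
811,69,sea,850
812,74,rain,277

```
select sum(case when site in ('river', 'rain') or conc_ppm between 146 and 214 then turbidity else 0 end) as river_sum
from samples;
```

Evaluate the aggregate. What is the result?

sample_id=800: ✗
sample_id=801: ✓ → 160
sample_id=802: ✗
sample_id=803: ✗
sample_id=804: ✓ → 143
sample_id=805: ✓ → 189
sample_id=806: ✗
sample_id=807: ✓ → 52
sample_id=808: ✓ → 169
sample_id=809: ✗
sample_id=810: ✓ → 103
sample_id=811: ✗
sample_id=812: ✓ → 74
river_sum = 160 + 143 + 189 + 52 + 169 + 103 + 74 = 890

890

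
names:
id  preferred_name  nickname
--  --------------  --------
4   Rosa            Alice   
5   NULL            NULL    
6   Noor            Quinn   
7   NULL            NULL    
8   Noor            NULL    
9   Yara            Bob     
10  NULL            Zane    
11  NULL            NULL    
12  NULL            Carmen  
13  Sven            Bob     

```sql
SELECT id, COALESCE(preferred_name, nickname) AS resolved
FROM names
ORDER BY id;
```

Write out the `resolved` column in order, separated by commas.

id=4: preferred_name=Rosa → Rosa
id=5: preferred_name=NULL, nickname=NULL (all NULL) → NULL
id=6: preferred_name=Noor → Noor
id=7: preferred_name=NULL, nickname=NULL (all NULL) → NULL
id=8: preferred_name=Noor → Noor
id=9: preferred_name=Yara → Yara
id=10: preferred_name=NULL, nickname=Zane → Zane
id=11: preferred_name=NULL, nickname=NULL (all NULL) → NULL
id=12: preferred_name=NULL, nickname=Carmen → Carmen
id=13: preferred_name=Sven → Sven

Rosa, NULL, Noor, NULL, Noor, Yara, Zane, NULL, Carmen, Sven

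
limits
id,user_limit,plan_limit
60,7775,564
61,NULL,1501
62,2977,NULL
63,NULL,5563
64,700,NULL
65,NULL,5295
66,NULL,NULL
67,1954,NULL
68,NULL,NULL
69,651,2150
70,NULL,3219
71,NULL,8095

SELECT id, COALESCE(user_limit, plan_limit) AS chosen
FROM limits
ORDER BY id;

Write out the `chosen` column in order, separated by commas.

id=60: user_limit=7775 → 7775
id=61: user_limit=NULL, plan_limit=1501 → 1501
id=62: user_limit=2977 → 2977
id=63: user_limit=NULL, plan_limit=5563 → 5563
id=64: user_limit=700 → 700
id=65: user_limit=NULL, plan_limit=5295 → 5295
id=66: user_limit=NULL, plan_limit=NULL (all NULL) → NULL
id=67: user_limit=1954 → 1954
id=68: user_limit=NULL, plan_limit=NULL (all NULL) → NULL
id=69: user_limit=651 → 651
id=70: user_limit=NULL, plan_limit=3219 → 3219
id=71: user_limit=NULL, plan_limit=8095 → 8095

7775, 1501, 2977, 5563, 700, 5295, NULL, 1954, NULL, 651, 3219, 8095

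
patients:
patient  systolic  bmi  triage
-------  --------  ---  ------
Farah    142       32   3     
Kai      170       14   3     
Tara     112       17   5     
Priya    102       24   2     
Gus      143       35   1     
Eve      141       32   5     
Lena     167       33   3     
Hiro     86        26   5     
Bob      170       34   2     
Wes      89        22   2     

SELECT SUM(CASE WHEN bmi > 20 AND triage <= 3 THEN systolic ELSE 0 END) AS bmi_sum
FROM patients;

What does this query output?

813

patient=Farah: ✓ → 142
patient=Kai: ✗
patient=Tara: ✗
patient=Priya: ✓ → 102
patient=Gus: ✓ → 143
patient=Eve: ✗
patient=Lena: ✓ → 167
patient=Hiro: ✗
patient=Bob: ✓ → 170
patient=Wes: ✓ → 89
bmi_sum = 142 + 102 + 143 + 167 + 170 + 89 = 813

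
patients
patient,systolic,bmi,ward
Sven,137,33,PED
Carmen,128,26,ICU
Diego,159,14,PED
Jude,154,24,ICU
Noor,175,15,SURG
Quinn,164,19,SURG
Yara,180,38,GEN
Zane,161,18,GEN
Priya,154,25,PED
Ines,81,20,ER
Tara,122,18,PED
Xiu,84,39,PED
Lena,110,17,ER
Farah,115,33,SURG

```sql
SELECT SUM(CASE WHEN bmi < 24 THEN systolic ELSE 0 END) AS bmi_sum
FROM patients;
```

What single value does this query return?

972

patient=Sven: ✗
patient=Carmen: ✗
patient=Diego: ✓ → 159
patient=Jude: ✗
patient=Noor: ✓ → 175
patient=Quinn: ✓ → 164
patient=Yara: ✗
patient=Zane: ✓ → 161
patient=Priya: ✗
patient=Ines: ✓ → 81
patient=Tara: ✓ → 122
patient=Xiu: ✗
patient=Lena: ✓ → 110
patient=Farah: ✗
bmi_sum = 159 + 175 + 164 + 161 + 81 + 122 + 110 = 972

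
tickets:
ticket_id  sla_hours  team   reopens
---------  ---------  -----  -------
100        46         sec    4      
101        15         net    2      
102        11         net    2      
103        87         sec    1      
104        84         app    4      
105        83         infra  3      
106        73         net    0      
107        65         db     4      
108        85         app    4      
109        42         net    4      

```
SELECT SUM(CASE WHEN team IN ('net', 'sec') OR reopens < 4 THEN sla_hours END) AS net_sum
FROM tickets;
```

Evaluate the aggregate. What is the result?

357

ticket_id=100: ✓ → 46
ticket_id=101: ✓ → 15
ticket_id=102: ✓ → 11
ticket_id=103: ✓ → 87
ticket_id=104: ✗
ticket_id=105: ✓ → 83
ticket_id=106: ✓ → 73
ticket_id=107: ✗
ticket_id=108: ✗
ticket_id=109: ✓ → 42
net_sum = 46 + 15 + 11 + 87 + 83 + 73 + 42 = 357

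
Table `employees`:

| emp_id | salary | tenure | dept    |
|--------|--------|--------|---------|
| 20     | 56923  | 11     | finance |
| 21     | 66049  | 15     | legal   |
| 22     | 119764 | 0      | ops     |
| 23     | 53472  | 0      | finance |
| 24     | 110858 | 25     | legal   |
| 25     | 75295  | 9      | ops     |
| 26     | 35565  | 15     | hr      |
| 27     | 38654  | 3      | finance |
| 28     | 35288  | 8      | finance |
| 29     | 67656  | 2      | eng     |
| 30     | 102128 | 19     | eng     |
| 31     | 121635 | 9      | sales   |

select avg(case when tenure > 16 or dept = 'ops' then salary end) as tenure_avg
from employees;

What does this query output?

102011.25

emp_id=20: ✗
emp_id=21: ✗
emp_id=22: ✓ → 119764
emp_id=23: ✗
emp_id=24: ✓ → 110858
emp_id=25: ✓ → 75295
emp_id=26: ✗
emp_id=27: ✗
emp_id=28: ✗
emp_id=29: ✗
emp_id=30: ✓ → 102128
emp_id=31: ✗
tenure_avg = (119764 + 110858 + 75295 + 102128) / 4 = 102011.25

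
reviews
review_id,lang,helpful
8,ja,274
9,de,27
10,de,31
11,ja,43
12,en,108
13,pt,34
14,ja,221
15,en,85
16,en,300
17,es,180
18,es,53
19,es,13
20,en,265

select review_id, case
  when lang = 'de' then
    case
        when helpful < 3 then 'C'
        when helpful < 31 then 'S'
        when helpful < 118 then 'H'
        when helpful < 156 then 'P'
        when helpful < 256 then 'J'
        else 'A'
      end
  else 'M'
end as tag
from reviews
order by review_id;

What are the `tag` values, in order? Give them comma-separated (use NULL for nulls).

M, S, H, M, M, M, M, M, M, M, M, M, M

review_id=8: lang='ja' → outer ELSE → M
review_id=9: lang='de' → inner[helpful < 31] → S
review_id=10: lang='de' → inner[helpful < 118] → H
review_id=11: lang='ja' → outer ELSE → M
review_id=12: lang='en' → outer ELSE → M
review_id=13: lang='pt' → outer ELSE → M
review_id=14: lang='ja' → outer ELSE → M
review_id=15: lang='en' → outer ELSE → M
review_id=16: lang='en' → outer ELSE → M
review_id=17: lang='es' → outer ELSE → M
review_id=18: lang='es' → outer ELSE → M
review_id=19: lang='es' → outer ELSE → M
review_id=20: lang='en' → outer ELSE → M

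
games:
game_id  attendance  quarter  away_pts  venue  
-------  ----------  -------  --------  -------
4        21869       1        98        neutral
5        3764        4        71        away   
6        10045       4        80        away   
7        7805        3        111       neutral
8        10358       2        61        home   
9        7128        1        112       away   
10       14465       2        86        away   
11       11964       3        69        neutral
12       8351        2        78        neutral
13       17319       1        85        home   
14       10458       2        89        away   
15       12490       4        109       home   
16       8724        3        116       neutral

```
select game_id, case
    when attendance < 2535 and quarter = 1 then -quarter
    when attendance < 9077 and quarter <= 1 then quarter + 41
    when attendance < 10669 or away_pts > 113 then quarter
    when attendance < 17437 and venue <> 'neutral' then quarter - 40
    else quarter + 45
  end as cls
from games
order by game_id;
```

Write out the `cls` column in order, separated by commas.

game_id=4: ELSE → 46
game_id=5: attendance < 10669 or away_pts > 113 → 4
game_id=6: attendance < 10669 or away_pts > 113 → 4
game_id=7: attendance < 10669 or away_pts > 113 → 3
game_id=8: attendance < 10669 or away_pts > 113 → 2
game_id=9: attendance < 9077 and quarter <= 1 → 42
game_id=10: attendance < 17437 and venue <> 'neutral' → -38
game_id=11: ELSE → 48
game_id=12: attendance < 10669 or away_pts > 113 → 2
game_id=13: attendance < 17437 and venue <> 'neutral' → -39
game_id=14: attendance < 10669 or away_pts > 113 → 2
game_id=15: attendance < 17437 and venue <> 'neutral' → -36
game_id=16: attendance < 10669 or away_pts > 113 → 3

46, 4, 4, 3, 2, 42, -38, 48, 2, -39, 2, -36, 3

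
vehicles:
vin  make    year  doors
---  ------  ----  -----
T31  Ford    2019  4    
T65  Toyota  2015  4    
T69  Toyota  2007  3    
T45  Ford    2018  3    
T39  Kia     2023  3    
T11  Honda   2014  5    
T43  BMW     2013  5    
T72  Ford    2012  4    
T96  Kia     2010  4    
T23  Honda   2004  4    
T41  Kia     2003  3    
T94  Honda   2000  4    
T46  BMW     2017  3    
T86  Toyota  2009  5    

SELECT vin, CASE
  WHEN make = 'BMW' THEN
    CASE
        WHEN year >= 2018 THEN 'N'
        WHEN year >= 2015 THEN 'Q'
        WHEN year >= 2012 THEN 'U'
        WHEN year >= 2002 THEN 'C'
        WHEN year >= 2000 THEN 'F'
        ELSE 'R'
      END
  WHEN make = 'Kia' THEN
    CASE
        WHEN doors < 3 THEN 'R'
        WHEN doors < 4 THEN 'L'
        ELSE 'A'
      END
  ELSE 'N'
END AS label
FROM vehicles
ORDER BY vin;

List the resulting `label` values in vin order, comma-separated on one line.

vin=T11: make='Honda' → outer ELSE → N
vin=T23: make='Honda' → outer ELSE → N
vin=T31: make='Ford' → outer ELSE → N
vin=T39: make='Kia' → inner[doors < 4] → L
vin=T41: make='Kia' → inner[doors < 4] → L
vin=T43: make='BMW' → inner[year >= 2012] → U
vin=T45: make='Ford' → outer ELSE → N
vin=T46: make='BMW' → inner[year >= 2015] → Q
vin=T65: make='Toyota' → outer ELSE → N
vin=T69: make='Toyota' → outer ELSE → N
vin=T72: make='Ford' → outer ELSE → N
vin=T86: make='Toyota' → outer ELSE → N
vin=T94: make='Honda' → outer ELSE → N
vin=T96: make='Kia' → inner[ELSE] → A

N, N, N, L, L, U, N, Q, N, N, N, N, N, A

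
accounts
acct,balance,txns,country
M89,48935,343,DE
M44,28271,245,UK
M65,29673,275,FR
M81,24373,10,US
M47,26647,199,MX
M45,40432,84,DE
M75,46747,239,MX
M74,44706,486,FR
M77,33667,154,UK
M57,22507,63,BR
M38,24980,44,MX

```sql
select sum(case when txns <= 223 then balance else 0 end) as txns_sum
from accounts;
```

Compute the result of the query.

acct=M89: ✗
acct=M44: ✗
acct=M65: ✗
acct=M81: ✓ → 24373
acct=M47: ✓ → 26647
acct=M45: ✓ → 40432
acct=M75: ✗
acct=M74: ✗
acct=M77: ✓ → 33667
acct=M57: ✓ → 22507
acct=M38: ✓ → 24980
txns_sum = 24373 + 26647 + 40432 + 33667 + 22507 + 24980 = 172606

172606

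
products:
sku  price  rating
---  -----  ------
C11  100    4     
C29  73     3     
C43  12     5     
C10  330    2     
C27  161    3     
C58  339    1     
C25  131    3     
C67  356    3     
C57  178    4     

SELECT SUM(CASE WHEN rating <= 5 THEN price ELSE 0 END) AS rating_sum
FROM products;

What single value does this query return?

1680

sku=C11: ✓ → 100
sku=C29: ✓ → 73
sku=C43: ✓ → 12
sku=C10: ✓ → 330
sku=C27: ✓ → 161
sku=C58: ✓ → 339
sku=C25: ✓ → 131
sku=C67: ✓ → 356
sku=C57: ✓ → 178
rating_sum = 100 + 73 + 12 + 330 + 161 + 339 + 131 + 356 + 178 = 1680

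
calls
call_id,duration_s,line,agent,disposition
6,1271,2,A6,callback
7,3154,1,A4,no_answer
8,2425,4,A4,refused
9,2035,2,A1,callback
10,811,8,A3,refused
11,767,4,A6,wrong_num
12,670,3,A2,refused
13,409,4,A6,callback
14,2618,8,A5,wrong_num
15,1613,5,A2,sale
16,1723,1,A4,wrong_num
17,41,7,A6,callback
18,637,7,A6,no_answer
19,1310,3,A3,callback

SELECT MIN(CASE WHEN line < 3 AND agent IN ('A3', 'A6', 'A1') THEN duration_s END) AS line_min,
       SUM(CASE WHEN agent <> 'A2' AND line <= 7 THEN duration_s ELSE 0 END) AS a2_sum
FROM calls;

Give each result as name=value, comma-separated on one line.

[line_min: line < 3 AND agent IN ('A3', 'A6', 'A1')]
call_id=6: ✓ → 1271
call_id=7: ✗
call_id=8: ✗
call_id=9: ✓ → 2035
call_id=10: ✗
call_id=11: ✗
call_id=12: ✗
call_id=13: ✗
call_id=14: ✗
call_id=15: ✗
call_id=16: ✗
call_id=17: ✗
call_id=18: ✗
call_id=19: ✗
line_min = MIN(1271, 2035) = 1271
—
[a2_sum: agent <> 'A2' AND line <= 7]
call_id=6: ✓ → 1271
call_id=7: ✓ → 3154
call_id=8: ✓ → 2425
call_id=9: ✓ → 2035
call_id=10: ✗
call_id=11: ✓ → 767
call_id=12: ✗
call_id=13: ✓ → 409
call_id=14: ✗
call_id=15: ✗
call_id=16: ✓ → 1723
call_id=17: ✓ → 41
call_id=18: ✓ → 637
call_id=19: ✓ → 1310
a2_sum = 1271 + 3154 + 2425 + 2035 + 767 + 409 + 1723 + 41 + 637 + 1310 = 13772

line_min=1271, a2_sum=13772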